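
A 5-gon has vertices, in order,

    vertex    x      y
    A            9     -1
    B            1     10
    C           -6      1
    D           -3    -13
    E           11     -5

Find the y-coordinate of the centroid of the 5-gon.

Apply Gauss's area formula. First the cross-terms c_i = x_i·y_{i+1} − x_{i+1}·y_i:
  91, 61, 81, 158, 34  ⇒  2A = 425, A = 212.5.
Then Σ (y_i + y_{i+1})·c_i = -2530, so ȳ = -2530 / (6·212.5) = -506/255.

-506/255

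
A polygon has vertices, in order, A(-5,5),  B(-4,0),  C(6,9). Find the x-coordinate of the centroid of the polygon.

-1

Apply the shoelace (surveyor's) formula. First the cross-terms c_i = x_i·y_{i+1} − x_{i+1}·y_i:
  20, -36, 75  ⇒  2A = 59, A = 29.5.
Then Σ (x_i + x_{i+1})·c_i = -177, so x̄ = -177 / (6·29.5) = -1.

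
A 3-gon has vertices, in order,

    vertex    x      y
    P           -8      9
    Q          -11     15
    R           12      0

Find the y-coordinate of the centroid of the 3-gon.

8

Apply the shoelace (surveyor's) formula. First the cross-terms c_i = x_i·y_{i+1} − x_{i+1}·y_i:
  -21, -180, 108  ⇒  2A = -93, A = -46.5.
Then Σ (y_i + y_{i+1})·c_i = -2232, so ȳ = -2232 / (6·(-46.5)) = 8.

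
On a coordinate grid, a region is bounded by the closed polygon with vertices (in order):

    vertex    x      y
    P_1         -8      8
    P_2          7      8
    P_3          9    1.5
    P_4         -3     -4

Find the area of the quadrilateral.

Apply the shoelace (surveyor's) formula: 2A = Σ (x_i·y_{i+1} − x_{i+1}·y_i), indices taken mod 4.
Cross-terms: -120, -61.5, -31.5, -56  ⇒  Σ = -269
Area = |Σ|/2 = 134.5.

134.5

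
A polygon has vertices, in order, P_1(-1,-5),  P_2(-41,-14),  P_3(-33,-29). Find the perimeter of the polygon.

98

|P_1P_2| = √((-40)² + (-9)²) = √1681 = 41
|P_2P_3| = √((8)² + (-15)²) = √289 = 17
|P_3P_1| = √((32)² + (24)²) = √1600 = 40
Perimeter = 41 + 17 + 40 = 98.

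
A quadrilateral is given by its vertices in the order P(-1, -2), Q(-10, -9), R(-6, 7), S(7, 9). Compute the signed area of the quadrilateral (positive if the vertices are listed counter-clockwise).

Apply the shoelace (surveyor's) formula: 2A = Σ (x_i·y_{i+1} − x_{i+1}·y_i), indices taken mod 4.
P→Q: (-1)(-9) − (-10)(-2) = -11
Q→R: (-10)(7) − (-6)(-9) = -124
R→S: (-6)(9) − (7)(7) = -103
S→P: (7)(-2) − (-1)(9) = -5
Σ = -243
Signed area = Σ/2 = -121.5 (negative ⇒ clockwise traversal).

-121.5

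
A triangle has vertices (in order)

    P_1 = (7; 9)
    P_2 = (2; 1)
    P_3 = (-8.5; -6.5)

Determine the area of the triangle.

23.25

Apply the surveyor's formula: 2A = Σ (x_i·y_{i+1} − x_{i+1}·y_i), indices taken mod 3.
Cross-terms: -11, -4.5, -31  ⇒  Σ = -46.5
Area = |Σ|/2 = 23.25.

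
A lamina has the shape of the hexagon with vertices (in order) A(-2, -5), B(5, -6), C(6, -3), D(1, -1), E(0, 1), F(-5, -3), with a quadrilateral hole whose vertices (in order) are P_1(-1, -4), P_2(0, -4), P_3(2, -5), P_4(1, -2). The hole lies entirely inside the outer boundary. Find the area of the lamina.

36.5

Outer boundary:
Apply the surveyor's formula: 2A = Σ (x_i·y_{i+1} − x_{i+1}·y_i), indices taken mod 6.
Σ = (37) + (21) + (-3) + (1) + (5) + (19) = 80
Area = |Σ|/2 = 40.
Hole:
Apply the shoelace formula: 2A = Σ (x_i·y_{i+1} − x_{i+1}·y_i), indices taken mod 4.
Σ = (4) + (8) + (1) + (-6) = 7
Area = |Σ|/2 = 3.5.
Net area = 40 − 3.5 = 36.5.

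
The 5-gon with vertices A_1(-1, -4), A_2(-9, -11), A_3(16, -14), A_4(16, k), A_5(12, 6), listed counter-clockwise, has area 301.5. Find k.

The doubled signed area Σ (x_i y_{i+1} − x_{i+1} y_i) is linear in k.
With k=0 it equals 555; the coefficient of k is 4 (from the two edges through A_4).
So 4·k + 555 = 2·301.5 = 603 ⇒ k = 12.

12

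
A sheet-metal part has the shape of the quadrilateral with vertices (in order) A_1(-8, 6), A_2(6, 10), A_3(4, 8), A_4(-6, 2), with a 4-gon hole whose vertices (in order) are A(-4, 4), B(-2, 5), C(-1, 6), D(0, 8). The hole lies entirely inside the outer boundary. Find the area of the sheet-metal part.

Outer boundary:
A_1→A_2: (-8)(10) − (6)(6) = -116
A_2→A_3: (6)(8) − (4)(10) = 8
A_3→A_4: (4)(2) − (-6)(8) = 56
A_4→A_1: (-6)(6) − (-8)(2) = -20
Σ = -72
Area = |Σ|/2 = 36.
Hole:
A→B: (-4)(5) − (-2)(4) = -12
B→C: (-2)(6) − (-1)(5) = -7
C→D: (-1)(8) − (0)(6) = -8
D→A: (0)(4) − (-4)(8) = 32
Σ = 5
Area = |Σ|/2 = 2.5.
Net area = 36 − 2.5 = 33.5.

33.5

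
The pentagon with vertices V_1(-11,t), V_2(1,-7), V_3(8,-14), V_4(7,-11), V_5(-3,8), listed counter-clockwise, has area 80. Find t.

The doubled signed area Σ (x_i y_{i+1} − x_{i+1} y_i) is linear in t.
With t=0 it equals 240; the coefficient of t is -4 (from the two edges through V_1).
So -4·t + 240 = 2·80 = 160 ⇒ t = 20.

20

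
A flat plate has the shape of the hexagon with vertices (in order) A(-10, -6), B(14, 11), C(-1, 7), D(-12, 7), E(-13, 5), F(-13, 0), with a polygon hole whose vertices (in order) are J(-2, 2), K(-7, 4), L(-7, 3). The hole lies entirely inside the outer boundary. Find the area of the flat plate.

164.5

Outer boundary:
Apply the shoelace (surveyor's) formula: 2A = Σ (x_i·y_{i+1} − x_{i+1}·y_i), indices taken mod 6.
A→B: (-10)(11) − (14)(-6) = -26
B→C: (14)(7) − (-1)(11) = 109
C→D: (-1)(7) − (-12)(7) = 77
D→E: (-12)(5) − (-13)(7) = 31
E→F: (-13)(0) − (-13)(5) = 65
F→A: (-13)(-6) − (-10)(0) = 78
Σ = 334
Area = |Σ|/2 = 167.
Hole:
Apply the shoelace (surveyor's) formula: 2A = Σ (x_i·y_{i+1} − x_{i+1}·y_i), indices taken mod 3.
Cross-terms: 6, 7, -8  ⇒  Σ = 5
Area = |Σ|/2 = 2.5.
Net area = 167 − 2.5 = 164.5.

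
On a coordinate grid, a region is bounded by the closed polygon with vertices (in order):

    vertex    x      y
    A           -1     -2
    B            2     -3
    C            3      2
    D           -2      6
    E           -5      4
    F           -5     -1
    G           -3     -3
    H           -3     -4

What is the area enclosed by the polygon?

Apply the shoelace (surveyor's) formula: 2A = Σ (x_i·y_{i+1} − x_{i+1}·y_i), indices taken mod 8.
A→B: (-1)(-3) − (2)(-2) = 7
B→C: (2)(2) − (3)(-3) = 13
C→D: (3)(6) − (-2)(2) = 22
D→E: (-2)(4) − (-5)(6) = 22
E→F: (-5)(-1) − (-5)(4) = 25
F→G: (-5)(-3) − (-3)(-1) = 12
G→H: (-3)(-4) − (-3)(-3) = 3
H→A: (-3)(-2) − (-1)(-4) = 2
Σ = 106
Area = |Σ|/2 = 53.

53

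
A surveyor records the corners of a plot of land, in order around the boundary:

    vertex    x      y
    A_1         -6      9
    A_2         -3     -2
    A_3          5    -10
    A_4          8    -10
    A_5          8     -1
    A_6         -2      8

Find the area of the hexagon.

136.5

Σ = (39) + (40) + (30) + (72) + (62) + (30) = 273
Area = |Σ|/2 = 136.5.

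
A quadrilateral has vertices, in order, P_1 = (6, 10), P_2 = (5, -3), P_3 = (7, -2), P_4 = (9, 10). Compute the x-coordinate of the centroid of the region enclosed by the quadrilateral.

414/61

Apply the shoelace (surveyor's) formula. First the cross-terms c_i = x_i·y_{i+1} − x_{i+1}·y_i:
  -68, 11, 88, 30  ⇒  2A = 61, A = 30.5.
Then Σ (x_i + x_{i+1})·c_i = 1242, so x̄ = 1242 / (6·30.5) = 414/61.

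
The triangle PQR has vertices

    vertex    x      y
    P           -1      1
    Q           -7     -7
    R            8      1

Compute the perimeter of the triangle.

36

|PQ| = √((-6)² + (-8)²) = √100 = 10
|QR| = √((15)² + (8)²) = √289 = 17
|RP| = √((-9)² + (0)²) = √81 = 9
Perimeter = 10 + 17 + 9 = 36.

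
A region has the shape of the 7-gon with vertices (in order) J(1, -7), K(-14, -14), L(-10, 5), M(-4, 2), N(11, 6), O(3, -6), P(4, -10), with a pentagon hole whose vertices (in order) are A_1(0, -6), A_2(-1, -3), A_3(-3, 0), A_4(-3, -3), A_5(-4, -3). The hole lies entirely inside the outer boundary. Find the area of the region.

Outer boundary:
Apply the shoelace (surveyor's) formula: 2A = Σ (x_i·y_{i+1} − x_{i+1}·y_i), indices taken mod 7.
J→K: (1)(-14) − (-14)(-7) = -112
K→L: (-14)(5) − (-10)(-14) = -210
L→M: (-10)(2) − (-4)(5) = 0
M→N: (-4)(6) − (11)(2) = -46
N→O: (11)(-6) − (3)(6) = -84
O→P: (3)(-10) − (4)(-6) = -6
P→J: (4)(-7) − (1)(-10) = -18
Σ = -476
Area = |Σ|/2 = 238.
Hole:
Σ = (-6) + (-9) + (9) + (-3) + (24) = 15
Area = |Σ|/2 = 7.5.
Net area = 238 − 7.5 = 230.5.

230.5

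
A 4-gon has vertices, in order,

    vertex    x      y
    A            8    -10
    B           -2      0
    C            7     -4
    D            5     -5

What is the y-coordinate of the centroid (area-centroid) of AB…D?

Apply the shoelace (surveyor's) formula. First the cross-terms c_i = x_i·y_{i+1} − x_{i+1}·y_i:
  -20, 8, -15, -10  ⇒  2A = -37, A = -18.5.
Then Σ (y_i + y_{i+1})·c_i = 453, so ȳ = 453 / (6·(-18.5)) = -151/37.

-151/37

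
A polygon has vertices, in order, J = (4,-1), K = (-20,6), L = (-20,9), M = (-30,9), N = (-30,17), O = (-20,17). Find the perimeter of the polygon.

86

|JK| = √((-24)² + (7)²) = √625 = 25
|KL| = √((0)² + (3)²) = √9 = 3
|LM| = √((-10)² + (0)²) = √100 = 10
|MN| = √((0)² + (8)²) = √64 = 8
|NO| = √((10)² + (0)²) = √100 = 10
|OJ| = √((24)² + (-18)²) = √900 = 30
Perimeter = 25 + 3 + 10 + 8 + 10 + 30 = 86.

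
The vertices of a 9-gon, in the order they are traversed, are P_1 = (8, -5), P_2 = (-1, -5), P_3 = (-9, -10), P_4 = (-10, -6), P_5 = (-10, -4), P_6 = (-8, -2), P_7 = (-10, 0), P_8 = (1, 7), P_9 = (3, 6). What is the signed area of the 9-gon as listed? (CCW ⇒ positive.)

-163

Σ = (-45) + (-35) + (-46) + (-20) + (-12) + (-20) + (-70) + (-15) + (-63) = -326
Signed area = Σ/2 = -163 (negative ⇒ clockwise traversal).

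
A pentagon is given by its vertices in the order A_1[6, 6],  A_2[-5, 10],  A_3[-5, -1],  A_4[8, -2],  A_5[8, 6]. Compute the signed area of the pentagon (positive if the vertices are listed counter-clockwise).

119.5

Apply the shoelace (surveyor's) formula: 2A = Σ (x_i·y_{i+1} − x_{i+1}·y_i), indices taken mod 5.
Σ = (90) + (55) + (18) + (64) + (12) = 239
Signed area = Σ/2 = 119.5 (positive ⇒ counter-clockwise traversal).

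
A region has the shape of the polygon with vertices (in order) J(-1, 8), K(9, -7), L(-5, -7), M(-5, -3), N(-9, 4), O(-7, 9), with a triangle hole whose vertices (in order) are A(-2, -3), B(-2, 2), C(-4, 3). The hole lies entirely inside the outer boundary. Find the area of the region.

160

Outer boundary:
Cross-terms: -65, -98, -20, -47, -53, -47  ⇒  Σ = -330
Area = |Σ|/2 = 165.
Hole:
Cross-terms: -10, 2, 18  ⇒  Σ = 10
Area = |Σ|/2 = 5.
Net area = 165 − 5 = 160.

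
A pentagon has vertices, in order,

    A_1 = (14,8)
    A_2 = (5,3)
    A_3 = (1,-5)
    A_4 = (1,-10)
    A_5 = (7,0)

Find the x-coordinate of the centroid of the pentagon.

5.6

Apply the surveyor's formula. First the cross-terms c_i = x_i·y_{i+1} − x_{i+1}·y_i:
  2, -28, -5, 70, 56  ⇒  2A = 95, A = 47.5.
Then Σ (x_i + x_{i+1})·c_i = 1596, so x̄ = 1596 / (6·47.5) = 5.6.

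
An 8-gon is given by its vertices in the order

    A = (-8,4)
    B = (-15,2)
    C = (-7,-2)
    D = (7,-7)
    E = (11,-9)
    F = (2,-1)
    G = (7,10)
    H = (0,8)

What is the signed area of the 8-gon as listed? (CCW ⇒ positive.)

159.5

Σ = (44) + (44) + (63) + (14) + (7) + (27) + (56) + (64) = 319
Signed area = Σ/2 = 159.5 (positive ⇒ counter-clockwise traversal).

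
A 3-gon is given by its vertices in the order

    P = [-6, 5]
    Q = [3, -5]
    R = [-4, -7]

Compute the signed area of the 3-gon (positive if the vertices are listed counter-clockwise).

Apply the shoelace formula: 2A = Σ (x_i·y_{i+1} − x_{i+1}·y_i), indices taken mod 3.
Σ = (15) + (-41) + (-62) = -88
Signed area = Σ/2 = -44 (negative ⇒ clockwise traversal).

-44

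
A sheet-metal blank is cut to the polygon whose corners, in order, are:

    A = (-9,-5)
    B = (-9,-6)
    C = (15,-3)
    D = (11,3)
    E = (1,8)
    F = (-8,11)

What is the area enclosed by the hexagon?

Apply Gauss's area formula: 2A = Σ (x_i·y_{i+1} − x_{i+1}·y_i), indices taken mod 6.
Σ = (9) + (117) + (78) + (85) + (75) + (139) = 503
Area = |Σ|/2 = 251.5.

251.5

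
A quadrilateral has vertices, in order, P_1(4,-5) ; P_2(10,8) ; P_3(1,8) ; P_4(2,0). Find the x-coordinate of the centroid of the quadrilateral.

229/48

Apply the shoelace formula. First the cross-terms c_i = x_i·y_{i+1} − x_{i+1}·y_i:
  82, 72, -16, -10  ⇒  2A = 128, A = 64.
Then Σ (x_i + x_{i+1})·c_i = 1832, so x̄ = 1832 / (6·64) = 229/48.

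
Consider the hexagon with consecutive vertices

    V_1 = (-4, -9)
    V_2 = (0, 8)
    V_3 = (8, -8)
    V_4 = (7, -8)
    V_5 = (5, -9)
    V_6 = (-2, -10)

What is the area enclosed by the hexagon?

Cross-terms: -32, -64, -8, -23, -68, -22  ⇒  Σ = -217
Area = |Σ|/2 = 108.5.

108.5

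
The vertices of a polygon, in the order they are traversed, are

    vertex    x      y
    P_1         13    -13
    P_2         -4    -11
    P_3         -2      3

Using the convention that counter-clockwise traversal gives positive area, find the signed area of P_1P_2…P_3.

Apply the shoelace (surveyor's) formula: 2A = Σ (x_i·y_{i+1} − x_{i+1}·y_i), indices taken mod 3.
P_1→P_2: (13)(-11) − (-4)(-13) = -195
P_2→P_3: (-4)(3) − (-2)(-11) = -34
P_3→P_1: (-2)(-13) − (13)(3) = -13
Σ = -242
Signed area = Σ/2 = -121 (negative ⇒ clockwise traversal).

-121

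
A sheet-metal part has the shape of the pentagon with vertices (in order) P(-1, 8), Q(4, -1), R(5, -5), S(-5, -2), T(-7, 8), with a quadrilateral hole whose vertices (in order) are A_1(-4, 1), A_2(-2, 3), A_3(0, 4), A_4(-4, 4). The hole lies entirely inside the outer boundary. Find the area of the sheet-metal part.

86.5

Outer boundary:
Apply the surveyor's formula: 2A = Σ (x_i·y_{i+1} − x_{i+1}·y_i), indices taken mod 5.
Cross-terms: -31, -15, -35, -54, -48  ⇒  Σ = -183
Area = |Σ|/2 = 91.5.
Hole:
Apply the shoelace formula: 2A = Σ (x_i·y_{i+1} − x_{i+1}·y_i), indices taken mod 4.
Cross-terms: -10, -8, 16, 12  ⇒  Σ = 10
Area = |Σ|/2 = 5.
Net area = 91.5 − 5 = 86.5.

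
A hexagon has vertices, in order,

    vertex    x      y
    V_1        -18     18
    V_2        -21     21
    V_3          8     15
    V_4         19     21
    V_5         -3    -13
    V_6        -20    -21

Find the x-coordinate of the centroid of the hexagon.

-1213/191

Apply the surveyor's formula. First the cross-terms c_i = x_i·y_{i+1} − x_{i+1}·y_i:
  0, -483, -117, -184, -197, -738  ⇒  2A = -1719, A = -859.5.
Then Σ (x_i + x_{i+1})·c_i = 32751, so x̄ = 32751 / (6·(-859.5)) = -1213/191.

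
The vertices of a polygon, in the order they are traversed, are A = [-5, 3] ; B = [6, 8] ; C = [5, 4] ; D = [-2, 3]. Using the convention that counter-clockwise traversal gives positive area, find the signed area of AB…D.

-21

Cross-terms: -58, -16, 23, 9  ⇒  Σ = -42
Signed area = Σ/2 = -21 (negative ⇒ clockwise traversal).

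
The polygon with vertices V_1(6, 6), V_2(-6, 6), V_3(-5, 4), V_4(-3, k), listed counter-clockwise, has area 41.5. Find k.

-1

Write out the shoelace sum; only the two edges meeting at V_4 involve k:
2·Area = [((-5)·k − (-3)·4) + ((-3)·6 − 6·k)] + 78
       = -11·k + 72 = 83
⇒ k = -1.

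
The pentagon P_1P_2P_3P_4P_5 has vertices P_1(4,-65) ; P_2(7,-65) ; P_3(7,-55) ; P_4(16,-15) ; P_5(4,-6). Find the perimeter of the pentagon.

128

|P_1P_2| = √((3)² + (0)²) = √9 = 3
|P_2P_3| = √((0)² + (10)²) = √100 = 10
|P_3P_4| = √((9)² + (40)²) = √1681 = 41
|P_4P_5| = √((-12)² + (9)²) = √225 = 15
|P_5P_1| = √((0)² + (-59)²) = √3481 = 59
Perimeter = 3 + 10 + 41 + 15 + 59 = 128.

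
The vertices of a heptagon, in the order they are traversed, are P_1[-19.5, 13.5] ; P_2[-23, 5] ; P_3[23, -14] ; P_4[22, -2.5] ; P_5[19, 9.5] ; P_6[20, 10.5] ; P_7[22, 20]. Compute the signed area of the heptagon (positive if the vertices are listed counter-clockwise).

Apply the shoelace formula: 2A = Σ (x_i·y_{i+1} − x_{i+1}·y_i), indices taken mod 7.
Σ = (213) + (207) + (250.5) + (256.5) + (9.5) + (169) + (687) = 1792.5
Signed area = Σ/2 = 896.25 (positive ⇒ counter-clockwise traversal).

896.25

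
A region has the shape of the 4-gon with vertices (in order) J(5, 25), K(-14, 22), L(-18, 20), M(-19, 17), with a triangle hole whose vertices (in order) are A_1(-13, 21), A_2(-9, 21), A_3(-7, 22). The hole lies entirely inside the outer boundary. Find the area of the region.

Outer boundary:
Cross-terms: 460, 116, 74, -560  ⇒  Σ = 90
Area = |Σ|/2 = 45.
Hole:
Cross-terms: -84, -51, 139  ⇒  Σ = 4
Area = |Σ|/2 = 2.
Net area = 45 − 2 = 43.

43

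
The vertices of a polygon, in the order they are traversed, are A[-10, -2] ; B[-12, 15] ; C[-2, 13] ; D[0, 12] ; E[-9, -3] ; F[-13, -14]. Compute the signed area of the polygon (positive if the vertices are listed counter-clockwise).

-121.5

Apply the shoelace (surveyor's) formula: 2A = Σ (x_i·y_{i+1} − x_{i+1}·y_i), indices taken mod 6.
A→B: (-10)(15) − (-12)(-2) = -174
B→C: (-12)(13) − (-2)(15) = -126
C→D: (-2)(12) − (0)(13) = -24
D→E: (0)(-3) − (-9)(12) = 108
E→F: (-9)(-14) − (-13)(-3) = 87
F→A: (-13)(-2) − (-10)(-14) = -114
Σ = -243
Signed area = Σ/2 = -121.5 (negative ⇒ clockwise traversal).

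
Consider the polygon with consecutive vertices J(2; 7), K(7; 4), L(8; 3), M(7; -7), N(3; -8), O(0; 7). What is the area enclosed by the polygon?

78.5

Apply the surveyor's formula: 2A = Σ (x_i·y_{i+1} − x_{i+1}·y_i), indices taken mod 6.
Σ = (-41) + (-11) + (-77) + (-35) + (21) + (-14) = -157
Area = |Σ|/2 = 78.5.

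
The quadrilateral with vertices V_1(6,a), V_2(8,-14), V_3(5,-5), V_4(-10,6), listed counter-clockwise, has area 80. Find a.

The doubled signed area Σ (x_i y_{i+1} − x_{i+1} y_i) is linear in a.
With a=0 it equals -110; the coefficient of a is -18 (from the two edges through V_1).
So -18·a + -110 = 2·80 = 160 ⇒ a = -15.

-15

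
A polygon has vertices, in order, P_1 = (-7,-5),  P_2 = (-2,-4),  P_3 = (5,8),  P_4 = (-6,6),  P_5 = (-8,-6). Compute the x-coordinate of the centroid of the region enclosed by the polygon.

-229/91

Apply Gauss's area formula. First the cross-terms c_i = x_i·y_{i+1} − x_{i+1}·y_i:
  18, 4, 78, 84, -2  ⇒  2A = 182, A = 91.
Then Σ (x_i + x_{i+1})·c_i = -1374, so x̄ = -1374 / (6·91) = -229/91.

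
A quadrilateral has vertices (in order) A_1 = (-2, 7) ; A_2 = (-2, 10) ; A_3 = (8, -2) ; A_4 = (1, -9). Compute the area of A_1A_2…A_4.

81.5

Σ = (-6) + (-76) + (-70) + (-11) = -163
Area = |Σ|/2 = 81.5.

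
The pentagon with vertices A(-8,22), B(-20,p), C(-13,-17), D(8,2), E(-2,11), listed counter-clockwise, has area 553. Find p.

16

Write out the shoelace sum; only the two edges meeting at B involve p:
2·Area = [((-8)·p − (-20)·22) + ((-20)·(-17) − (-13)·p)] + 246
       = 5·p + 1026 = 1106
⇒ p = 16.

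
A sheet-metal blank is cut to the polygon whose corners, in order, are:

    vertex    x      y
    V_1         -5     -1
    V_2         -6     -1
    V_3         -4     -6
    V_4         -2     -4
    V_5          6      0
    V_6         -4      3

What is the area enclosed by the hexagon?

Apply Gauss's area formula: 2A = Σ (x_i·y_{i+1} − x_{i+1}·y_i), indices taken mod 6.
Σ = (-1) + (32) + (4) + (24) + (18) + (19) = 96
Area = |Σ|/2 = 48.

48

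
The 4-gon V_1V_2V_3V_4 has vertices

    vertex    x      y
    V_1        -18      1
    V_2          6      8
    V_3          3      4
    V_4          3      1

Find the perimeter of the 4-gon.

54

|V_1V_2| = √((24)² + (7)²) = √625 = 25
|V_2V_3| = √((-3)² + (-4)²) = √25 = 5
|V_3V_4| = √((0)² + (-3)²) = √9 = 3
|V_4V_1| = √((-21)² + (0)²) = √441 = 21
Perimeter = 25 + 5 + 3 + 21 = 54.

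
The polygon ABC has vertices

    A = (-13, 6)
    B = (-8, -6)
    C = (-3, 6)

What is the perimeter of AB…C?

|AB| = √((5)² + (-12)²) = √169 = 13
|BC| = √((5)² + (12)²) = √169 = 13
|CA| = √((-10)² + (0)²) = √100 = 10
Perimeter = 13 + 13 + 10 = 36.

36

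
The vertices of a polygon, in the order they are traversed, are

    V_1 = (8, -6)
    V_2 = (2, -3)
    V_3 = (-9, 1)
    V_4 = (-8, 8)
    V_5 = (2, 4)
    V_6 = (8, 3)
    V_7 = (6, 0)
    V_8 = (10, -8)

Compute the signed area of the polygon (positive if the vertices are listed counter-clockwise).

Apply Gauss's area formula: 2A = Σ (x_i·y_{i+1} − x_{i+1}·y_i), indices taken mod 8.
Σ = (-12) + (-25) + (-64) + (-48) + (-26) + (-18) + (-48) + (4) = -237
Signed area = Σ/2 = -118.5 (negative ⇒ clockwise traversal).

-118.5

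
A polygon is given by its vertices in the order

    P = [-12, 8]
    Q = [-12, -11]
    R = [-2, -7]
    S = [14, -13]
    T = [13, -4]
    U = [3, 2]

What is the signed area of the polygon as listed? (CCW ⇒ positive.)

Apply the shoelace formula: 2A = Σ (x_i·y_{i+1} − x_{i+1}·y_i), indices taken mod 6.
Σ = (228) + (62) + (124) + (113) + (38) + (48) = 613
Signed area = Σ/2 = 306.5 (positive ⇒ counter-clockwise traversal).

306.5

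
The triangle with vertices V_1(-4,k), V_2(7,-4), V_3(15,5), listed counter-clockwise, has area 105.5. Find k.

The doubled signed area Σ (x_i y_{i+1} − x_{i+1} y_i) is linear in k.
With k=0 it equals 131; the coefficient of k is 8 (from the two edges through V_1).
So 8·k + 131 = 2·105.5 = 211 ⇒ k = 10.

10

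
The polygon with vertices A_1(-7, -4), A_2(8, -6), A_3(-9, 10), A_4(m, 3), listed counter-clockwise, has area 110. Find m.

Write out the shoelace sum; only the two edges meeting at A_4 involve m:
2·Area = [((-9)·3 − m·10) + (m·(-4) − (-7)·3)] + 100
       = -14·m + 94 = 220
⇒ m = -9.

-9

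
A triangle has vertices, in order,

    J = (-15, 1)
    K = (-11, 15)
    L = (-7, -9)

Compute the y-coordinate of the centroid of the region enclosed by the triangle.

Apply the shoelace formula. First the cross-terms c_i = x_i·y_{i+1} − x_{i+1}·y_i:
  -214, 204, -142  ⇒  2A = -152, A = -76.
Then Σ (y_i + y_{i+1})·c_i = -1064, so ȳ = -1064 / (6·(-76)) = 7/3.

7/3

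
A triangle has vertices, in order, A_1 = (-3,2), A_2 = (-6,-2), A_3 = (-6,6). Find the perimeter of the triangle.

|A_1A_2| = √((-3)² + (-4)²) = √25 = 5
|A_2A_3| = √((0)² + (8)²) = √64 = 8
|A_3A_1| = √((3)² + (-4)²) = √25 = 5
Perimeter = 5 + 8 + 5 = 18.

18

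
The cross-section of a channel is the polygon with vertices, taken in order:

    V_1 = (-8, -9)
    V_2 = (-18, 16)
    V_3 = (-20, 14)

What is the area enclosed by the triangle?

Σ = (-290) + (68) + (292) = 70
Area = |Σ|/2 = 35.

35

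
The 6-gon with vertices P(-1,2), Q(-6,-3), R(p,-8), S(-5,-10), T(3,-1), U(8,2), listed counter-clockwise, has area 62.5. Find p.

-5

Write out the shoelace sum; only the two edges meeting at R involve p:
2·Area = [((-6)·(-8) − p·(-3)) + (p·(-10) − (-5)·(-8))] + 82
       = -7·p + 90 = 125
⇒ p = -5.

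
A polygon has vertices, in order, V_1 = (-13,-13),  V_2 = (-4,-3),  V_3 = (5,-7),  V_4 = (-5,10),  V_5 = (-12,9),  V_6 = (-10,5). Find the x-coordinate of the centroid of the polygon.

Apply the shoelace (surveyor's) formula. First the cross-terms c_i = x_i·y_{i+1} − x_{i+1}·y_i:
  -13, 43, 15, 75, 30, 195  ⇒  2A = 345, A = 172.5.
Then Σ (x_i + x_{i+1})·c_i = -6156, so x̄ = -6156 / (6·172.5) = -684/115.

-684/115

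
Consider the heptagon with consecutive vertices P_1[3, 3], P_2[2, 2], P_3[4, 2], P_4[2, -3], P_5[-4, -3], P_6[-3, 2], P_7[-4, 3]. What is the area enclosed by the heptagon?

38.5

Apply the surveyor's formula: 2A = Σ (x_i·y_{i+1} − x_{i+1}·y_i), indices taken mod 7.
Σ = (0) + (-4) + (-16) + (-18) + (-17) + (-1) + (-21) = -77
Area = |Σ|/2 = 38.5.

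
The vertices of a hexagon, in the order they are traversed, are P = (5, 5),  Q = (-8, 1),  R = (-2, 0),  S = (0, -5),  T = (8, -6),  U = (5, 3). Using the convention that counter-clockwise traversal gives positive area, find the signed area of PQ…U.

80.5

P→Q: (5)(1) − (-8)(5) = 45
Q→R: (-8)(0) − (-2)(1) = 2
R→S: (-2)(-5) − (0)(0) = 10
S→T: (0)(-6) − (8)(-5) = 40
T→U: (8)(3) − (5)(-6) = 54
U→P: (5)(5) − (5)(3) = 10
Σ = 161
Signed area = Σ/2 = 80.5 (positive ⇒ counter-clockwise traversal).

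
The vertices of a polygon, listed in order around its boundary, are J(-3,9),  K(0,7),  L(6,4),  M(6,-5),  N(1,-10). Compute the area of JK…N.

96.5

J→K: (-3)(7) − (0)(9) = -21
K→L: (0)(4) − (6)(7) = -42
L→M: (6)(-5) − (6)(4) = -54
M→N: (6)(-10) − (1)(-5) = -55
N→J: (1)(9) − (-3)(-10) = -21
Σ = -193
Area = |Σ|/2 = 96.5.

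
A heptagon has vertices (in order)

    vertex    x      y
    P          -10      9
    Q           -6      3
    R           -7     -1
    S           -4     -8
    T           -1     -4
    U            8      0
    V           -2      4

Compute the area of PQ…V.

98.5

Cross-terms: 24, 27, 52, 8, 32, 32, 22  ⇒  Σ = 197
Area = |Σ|/2 = 98.5.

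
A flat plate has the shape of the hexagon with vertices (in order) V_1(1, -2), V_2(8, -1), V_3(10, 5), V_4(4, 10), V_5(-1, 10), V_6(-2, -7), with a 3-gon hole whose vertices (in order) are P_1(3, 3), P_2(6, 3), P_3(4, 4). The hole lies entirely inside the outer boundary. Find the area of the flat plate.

Outer boundary:
Apply the surveyor's formula: 2A = Σ (x_i·y_{i+1} − x_{i+1}·y_i), indices taken mod 6.
V_1→V_2: (1)(-1) − (8)(-2) = 15
V_2→V_3: (8)(5) − (10)(-1) = 50
V_3→V_4: (10)(10) − (4)(5) = 80
V_4→V_5: (4)(10) − (-1)(10) = 50
V_5→V_6: (-1)(-7) − (-2)(10) = 27
V_6→V_1: (-2)(-2) − (1)(-7) = 11
Σ = 233
Area = |Σ|/2 = 116.5.
Hole:
Apply the shoelace (surveyor's) formula: 2A = Σ (x_i·y_{i+1} − x_{i+1}·y_i), indices taken mod 3.
Σ = (-9) + (12) + (0) = 3
Area = |Σ|/2 = 1.5.
Net area = 116.5 − 1.5 = 115.

115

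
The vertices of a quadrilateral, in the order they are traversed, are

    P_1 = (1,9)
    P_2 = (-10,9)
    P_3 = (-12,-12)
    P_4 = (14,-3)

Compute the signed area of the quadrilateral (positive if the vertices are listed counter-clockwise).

330

Apply the shoelace (surveyor's) formula: 2A = Σ (x_i·y_{i+1} − x_{i+1}·y_i), indices taken mod 4.
P_1→P_2: (1)(9) − (-10)(9) = 99
P_2→P_3: (-10)(-12) − (-12)(9) = 228
P_3→P_4: (-12)(-3) − (14)(-12) = 204
P_4→P_1: (14)(9) − (1)(-3) = 129
Σ = 660
Signed area = Σ/2 = 330 (positive ⇒ counter-clockwise traversal).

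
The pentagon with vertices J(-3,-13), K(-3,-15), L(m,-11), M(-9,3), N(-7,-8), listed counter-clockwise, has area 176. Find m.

The doubled signed area Σ (x_i y_{i+1} − x_{i+1} y_i) is linear in m.
With m=0 it equals 100; the coefficient of m is 18 (from the two edges through L).
So 18·m + 100 = 2·176 = 352 ⇒ m = 14.

14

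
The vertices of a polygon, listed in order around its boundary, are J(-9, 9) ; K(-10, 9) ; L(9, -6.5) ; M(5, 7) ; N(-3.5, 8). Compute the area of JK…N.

Cross-terms: 9, -16, 95.5, 64.5, 40.5  ⇒  Σ = 193.5
Area = |Σ|/2 = 96.75.

96.75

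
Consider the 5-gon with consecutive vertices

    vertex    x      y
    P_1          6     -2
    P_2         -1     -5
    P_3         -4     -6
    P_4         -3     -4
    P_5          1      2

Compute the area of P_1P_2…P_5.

Σ = (-32) + (-14) + (-2) + (-2) + (-14) = -64
Area = |Σ|/2 = 32.

32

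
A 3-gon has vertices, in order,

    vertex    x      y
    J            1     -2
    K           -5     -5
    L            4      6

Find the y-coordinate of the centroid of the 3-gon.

Apply Gauss's area formula. First the cross-terms c_i = x_i·y_{i+1} − x_{i+1}·y_i:
  -15, -10, -14  ⇒  2A = -39, A = -19.5.
Then Σ (y_i + y_{i+1})·c_i = 39, so ȳ = 39 / (6·(-19.5)) = -1/3.

-1/3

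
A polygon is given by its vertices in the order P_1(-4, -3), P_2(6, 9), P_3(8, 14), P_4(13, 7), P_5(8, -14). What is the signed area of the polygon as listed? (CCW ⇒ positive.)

Σ = (-18) + (12) + (-126) + (-238) + (-80) = -450
Signed area = Σ/2 = -225 (negative ⇒ clockwise traversal).

-225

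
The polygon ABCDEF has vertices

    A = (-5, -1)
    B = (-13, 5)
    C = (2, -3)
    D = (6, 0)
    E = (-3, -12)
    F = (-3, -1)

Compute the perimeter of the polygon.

60

|AB| = √((-8)² + (6)²) = √100 = 10
|BC| = √((15)² + (-8)²) = √289 = 17
|CD| = √((4)² + (3)²) = √25 = 5
|DE| = √((-9)² + (-12)²) = √225 = 15
|EF| = √((0)² + (11)²) = √121 = 11
|FA| = √((-2)² + (0)²) = √4 = 2
Perimeter = 10 + 17 + 5 + 15 + 11 + 2 = 60.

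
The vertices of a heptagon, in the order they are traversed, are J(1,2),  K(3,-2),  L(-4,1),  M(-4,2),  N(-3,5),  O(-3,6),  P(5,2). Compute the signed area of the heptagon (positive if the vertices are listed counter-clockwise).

-31

Σ = (-8) + (-5) + (-4) + (-14) + (-3) + (-36) + (8) = -62
Signed area = Σ/2 = -31 (negative ⇒ clockwise traversal).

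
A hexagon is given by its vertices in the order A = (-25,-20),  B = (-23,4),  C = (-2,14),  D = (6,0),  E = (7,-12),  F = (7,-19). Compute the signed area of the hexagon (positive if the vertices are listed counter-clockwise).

-847

Σ = (-560) + (-314) + (-84) + (-72) + (-49) + (-615) = -1694
Signed area = Σ/2 = -847 (negative ⇒ clockwise traversal).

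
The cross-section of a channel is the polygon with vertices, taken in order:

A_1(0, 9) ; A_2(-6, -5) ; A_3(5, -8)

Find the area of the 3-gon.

86

Apply the shoelace formula: 2A = Σ (x_i·y_{i+1} − x_{i+1}·y_i), indices taken mod 3.
Cross-terms: 54, 73, 45  ⇒  Σ = 172
Area = |Σ|/2 = 86.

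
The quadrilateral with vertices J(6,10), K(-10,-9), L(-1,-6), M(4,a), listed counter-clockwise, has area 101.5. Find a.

-6

Write out the shoelace sum; only the two edges meeting at M involve a:
2·Area = [((-1)·a − 4·(-6)) + (4·10 − 6·a)] + 97
       = -7·a + 161 = 203
⇒ a = -6.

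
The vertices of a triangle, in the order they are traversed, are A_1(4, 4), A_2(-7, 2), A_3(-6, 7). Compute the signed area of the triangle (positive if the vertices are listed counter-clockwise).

Cross-terms: 36, -37, -52  ⇒  Σ = -53
Signed area = Σ/2 = -26.5 (negative ⇒ clockwise traversal).

-26.5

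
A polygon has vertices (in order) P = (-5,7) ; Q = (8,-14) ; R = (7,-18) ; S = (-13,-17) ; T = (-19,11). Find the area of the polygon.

464.5

Apply Gauss's area formula: 2A = Σ (x_i·y_{i+1} − x_{i+1}·y_i), indices taken mod 5.
Cross-terms: 14, -46, -353, -466, -78  ⇒  Σ = -929
Area = |Σ|/2 = 464.5.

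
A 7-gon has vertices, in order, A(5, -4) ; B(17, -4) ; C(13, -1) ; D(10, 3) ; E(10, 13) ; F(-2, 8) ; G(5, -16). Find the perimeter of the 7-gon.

82

|AB| = √((12)² + (0)²) = √144 = 12
|BC| = √((-4)² + (3)²) = √25 = 5
|CD| = √((-3)² + (4)²) = √25 = 5
|DE| = √((0)² + (10)²) = √100 = 10
|EF| = √((-12)² + (-5)²) = √169 = 13
|FG| = √((7)² + (-24)²) = √625 = 25
|GA| = √((0)² + (12)²) = √144 = 12
Perimeter = 12 + 5 + 5 + 10 + 13 + 25 + 12 = 82.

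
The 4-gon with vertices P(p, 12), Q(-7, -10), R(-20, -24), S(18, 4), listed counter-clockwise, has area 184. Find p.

18

Write out the shoelace sum; only the two edges meeting at P involve p:
2·Area = [(18·12 − p·4) + (p·(-10) − (-7)·12)] + 320
       = -14·p + 620 = 368
⇒ p = 18.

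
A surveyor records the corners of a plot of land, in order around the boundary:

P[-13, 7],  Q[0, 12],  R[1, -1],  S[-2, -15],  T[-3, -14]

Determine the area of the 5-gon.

202.5

Apply the shoelace formula: 2A = Σ (x_i·y_{i+1} − x_{i+1}·y_i), indices taken mod 5.
Σ = (-156) + (-12) + (-17) + (-17) + (-203) = -405
Area = |Σ|/2 = 202.5.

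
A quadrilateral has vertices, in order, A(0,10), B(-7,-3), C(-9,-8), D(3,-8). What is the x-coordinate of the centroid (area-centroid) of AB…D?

-32/15

Apply the shoelace formula. First the cross-terms c_i = x_i·y_{i+1} − x_{i+1}·y_i:
  70, 29, 96, 30  ⇒  2A = 225, A = 112.5.
Then Σ (x_i + x_{i+1})·c_i = -1440, so x̄ = -1440 / (6·112.5) = -32/15.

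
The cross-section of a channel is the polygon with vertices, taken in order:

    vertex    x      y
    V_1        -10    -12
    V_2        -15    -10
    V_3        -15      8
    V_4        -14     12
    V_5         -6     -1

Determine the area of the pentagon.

Apply the shoelace formula: 2A = Σ (x_i·y_{i+1} − x_{i+1}·y_i), indices taken mod 5.
Cross-terms: -80, -270, -68, 86, 62  ⇒  Σ = -270
Area = |Σ|/2 = 135.

135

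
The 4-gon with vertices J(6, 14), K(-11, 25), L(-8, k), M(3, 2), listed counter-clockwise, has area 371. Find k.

-16

The doubled signed area Σ (x_i y_{i+1} − x_{i+1} y_i) is linear in k.
With k=0 it equals 518; the coefficient of k is -14 (from the two edges through L).
So -14·k + 518 = 2·371 = 742 ⇒ k = -16.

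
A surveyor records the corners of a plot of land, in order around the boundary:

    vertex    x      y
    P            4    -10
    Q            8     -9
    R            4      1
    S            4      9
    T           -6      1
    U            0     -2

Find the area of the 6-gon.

99

Apply Gauss's area formula: 2A = Σ (x_i·y_{i+1} − x_{i+1}·y_i), indices taken mod 6.
P→Q: (4)(-9) − (8)(-10) = 44
Q→R: (8)(1) − (4)(-9) = 44
R→S: (4)(9) − (4)(1) = 32
S→T: (4)(1) − (-6)(9) = 58
T→U: (-6)(-2) − (0)(1) = 12
U→P: (0)(-10) − (4)(-2) = 8
Σ = 198
Area = |Σ|/2 = 99.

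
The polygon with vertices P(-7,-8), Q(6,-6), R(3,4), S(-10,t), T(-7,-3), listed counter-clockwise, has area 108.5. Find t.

The doubled signed area Σ (x_i y_{i+1} − x_{i+1} y_i) is linear in t.
With t=0 it equals 237; the coefficient of t is 10 (from the two edges through S).
So 10·t + 237 = 2·108.5 = 217 ⇒ t = -2.

-2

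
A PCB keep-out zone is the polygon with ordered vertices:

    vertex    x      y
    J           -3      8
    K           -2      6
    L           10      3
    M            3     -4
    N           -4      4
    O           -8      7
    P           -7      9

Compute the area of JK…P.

84.5

Σ = (-2) + (-66) + (-49) + (-4) + (4) + (-23) + (-29) = -169
Area = |Σ|/2 = 84.5.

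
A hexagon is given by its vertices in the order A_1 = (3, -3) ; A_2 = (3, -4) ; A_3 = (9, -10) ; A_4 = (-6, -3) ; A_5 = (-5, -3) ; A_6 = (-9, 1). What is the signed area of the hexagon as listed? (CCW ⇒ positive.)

-44.5

Apply the shoelace formula: 2A = Σ (x_i·y_{i+1} − x_{i+1}·y_i), indices taken mod 6.
Σ = (-3) + (6) + (-87) + (3) + (-32) + (24) = -89
Signed area = Σ/2 = -44.5 (negative ⇒ clockwise traversal).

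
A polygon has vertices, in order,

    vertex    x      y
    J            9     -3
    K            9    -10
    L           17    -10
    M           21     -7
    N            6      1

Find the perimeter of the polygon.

42

|JK| = √((0)² + (-7)²) = √49 = 7
|KL| = √((8)² + (0)²) = √64 = 8
|LM| = √((4)² + (3)²) = √25 = 5
|MN| = √((-15)² + (8)²) = √289 = 17
|NJ| = √((3)² + (-4)²) = √25 = 5
Perimeter = 7 + 8 + 5 + 17 + 5 = 42.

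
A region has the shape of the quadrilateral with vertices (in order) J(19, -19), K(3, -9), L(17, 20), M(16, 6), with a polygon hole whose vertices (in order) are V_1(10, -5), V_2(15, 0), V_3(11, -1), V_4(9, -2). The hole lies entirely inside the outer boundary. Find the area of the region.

Outer boundary:
Apply Gauss's area formula: 2A = Σ (x_i·y_{i+1} − x_{i+1}·y_i), indices taken mod 4.
Σ = (-114) + (213) + (-218) + (-418) = -537
Area = |Σ|/2 = 268.5.
Hole:
Apply Gauss's area formula: 2A = Σ (x_i·y_{i+1} − x_{i+1}·y_i), indices taken mod 4.
Σ = (75) + (-15) + (-13) + (-25) = 22
Area = |Σ|/2 = 11.
Net area = 268.5 − 11 = 257.5.

257.5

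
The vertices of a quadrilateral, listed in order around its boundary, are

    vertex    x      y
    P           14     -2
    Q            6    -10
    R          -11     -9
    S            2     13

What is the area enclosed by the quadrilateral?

301.5

Apply Gauss's area formula: 2A = Σ (x_i·y_{i+1} − x_{i+1}·y_i), indices taken mod 4.
Σ = (-128) + (-164) + (-125) + (-186) = -603
Area = |Σ|/2 = 301.5.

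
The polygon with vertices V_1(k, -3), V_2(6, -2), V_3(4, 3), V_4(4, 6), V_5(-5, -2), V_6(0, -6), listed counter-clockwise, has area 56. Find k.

1

The doubled signed area Σ (x_i y_{i+1} − x_{i+1} y_i) is linear in k.
With k=0 it equals 108; the coefficient of k is 4 (from the two edges through V_1).
So 4·k + 108 = 2·56 = 112 ⇒ k = 1.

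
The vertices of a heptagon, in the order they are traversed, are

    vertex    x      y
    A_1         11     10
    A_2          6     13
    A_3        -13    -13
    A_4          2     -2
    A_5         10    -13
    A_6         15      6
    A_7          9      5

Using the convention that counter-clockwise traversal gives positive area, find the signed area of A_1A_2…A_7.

265.5

Apply the shoelace (surveyor's) formula: 2A = Σ (x_i·y_{i+1} − x_{i+1}·y_i), indices taken mod 7.
A_1→A_2: (11)(13) − (6)(10) = 83
A_2→A_3: (6)(-13) − (-13)(13) = 91
A_3→A_4: (-13)(-2) − (2)(-13) = 52
A_4→A_5: (2)(-13) − (10)(-2) = -6
A_5→A_6: (10)(6) − (15)(-13) = 255
A_6→A_7: (15)(5) − (9)(6) = 21
A_7→A_1: (9)(10) − (11)(5) = 35
Σ = 531
Signed area = Σ/2 = 265.5 (positive ⇒ counter-clockwise traversal).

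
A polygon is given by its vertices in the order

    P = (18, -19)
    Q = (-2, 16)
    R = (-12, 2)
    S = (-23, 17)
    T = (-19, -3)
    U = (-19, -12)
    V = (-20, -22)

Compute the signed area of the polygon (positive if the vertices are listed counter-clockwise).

P→Q: (18)(16) − (-2)(-19) = 250
Q→R: (-2)(2) − (-12)(16) = 188
R→S: (-12)(17) − (-23)(2) = -158
S→T: (-23)(-3) − (-19)(17) = 392
T→U: (-19)(-12) − (-19)(-3) = 171
U→V: (-19)(-22) − (-20)(-12) = 178
V→P: (-20)(-19) − (18)(-22) = 776
Σ = 1797
Signed area = Σ/2 = 898.5 (positive ⇒ counter-clockwise traversal).

898.5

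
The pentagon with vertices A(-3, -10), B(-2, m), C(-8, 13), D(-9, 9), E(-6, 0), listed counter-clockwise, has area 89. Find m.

13

The doubled signed area Σ (x_i y_{i+1} − x_{i+1} y_i) is linear in m.
With m=0 it equals 113; the coefficient of m is 5 (from the two edges through B).
So 5·m + 113 = 2·89 = 178 ⇒ m = 13.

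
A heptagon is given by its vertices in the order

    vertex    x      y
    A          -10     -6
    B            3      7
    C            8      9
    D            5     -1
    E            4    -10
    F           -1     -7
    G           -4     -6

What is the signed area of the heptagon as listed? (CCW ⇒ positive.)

Apply Gauss's area formula: 2A = Σ (x_i·y_{i+1} − x_{i+1}·y_i), indices taken mod 7.
Σ = (-52) + (-29) + (-53) + (-46) + (-38) + (-22) + (-36) = -276
Signed area = Σ/2 = -138 (negative ⇒ clockwise traversal).

-138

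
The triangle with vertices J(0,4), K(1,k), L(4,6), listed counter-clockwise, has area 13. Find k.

Write out the shoelace sum; only the two edges meeting at K involve k:
2·Area = [(0·k − 1·4) + (1·6 − 4·k)] + 16
       = -4·k + 18 = 26
⇒ k = -2.

-2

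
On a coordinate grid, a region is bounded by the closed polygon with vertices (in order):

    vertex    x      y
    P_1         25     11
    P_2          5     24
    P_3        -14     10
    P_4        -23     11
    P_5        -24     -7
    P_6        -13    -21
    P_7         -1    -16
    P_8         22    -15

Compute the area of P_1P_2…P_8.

Apply the shoelace formula: 2A = Σ (x_i·y_{i+1} − x_{i+1}·y_i), indices taken mod 8.
P_1→P_2: (25)(24) − (5)(11) = 545
P_2→P_3: (5)(10) − (-14)(24) = 386
P_3→P_4: (-14)(11) − (-23)(10) = 76
P_4→P_5: (-23)(-7) − (-24)(11) = 425
P_5→P_6: (-24)(-21) − (-13)(-7) = 413
P_6→P_7: (-13)(-16) − (-1)(-21) = 187
P_7→P_8: (-1)(-15) − (22)(-16) = 367
P_8→P_1: (22)(11) − (25)(-15) = 617
Σ = 3016
Area = |Σ|/2 = 1508.

1508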